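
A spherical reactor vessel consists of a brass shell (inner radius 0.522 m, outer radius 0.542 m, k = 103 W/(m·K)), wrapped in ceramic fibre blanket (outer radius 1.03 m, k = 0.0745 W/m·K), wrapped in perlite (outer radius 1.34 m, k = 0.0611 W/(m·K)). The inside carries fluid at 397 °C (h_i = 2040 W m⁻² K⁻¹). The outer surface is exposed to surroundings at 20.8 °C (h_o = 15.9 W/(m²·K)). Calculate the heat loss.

Series thermal resistances, inner to outer:
  R_conv,in = 1/(4πr²h) = 1/(4π·0.522²·2040) = 1.432×10^-4 K/W
  R_brass = (1/0.522 − 1/0.542)/(4πk) = 0.07069/(4π·103) = 5.462×10^-5 K/W
  R_ceramic fibre blanket = (1/0.542 − 1/1.03)/(4πk) = 0.8741/(4π·0.0745) = 0.9337 K/W
  R_perlite = (1/1.03 − 1/1.34)/(4πk) = 0.2246/(4π·0.0611) = 0.2925 K/W
  R_conv,out = 1/(4πr²h) = 1/(4π·1.34²·15.9) = 0.002787 K/W
ΣR = 1.432×10^-4 + 5.462×10^-5 + 0.9337 + 0.2925 + 0.002787 = 1.229 K/W
Q = ΔT/ΣR = (397 °C − 20.8 °C)/1.229 = 306 W

Q = 306 W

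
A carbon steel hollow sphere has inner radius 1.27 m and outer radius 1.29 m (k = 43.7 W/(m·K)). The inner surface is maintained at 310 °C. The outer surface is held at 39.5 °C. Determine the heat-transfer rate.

Q = 1.22×10^7 W

Q = 4πk·ΔT/(1/r₁ − 1/r₂) = 4π × 43.7 × 270.5 / (1/1.27 − 1/1.29) = 1.22×10^7 W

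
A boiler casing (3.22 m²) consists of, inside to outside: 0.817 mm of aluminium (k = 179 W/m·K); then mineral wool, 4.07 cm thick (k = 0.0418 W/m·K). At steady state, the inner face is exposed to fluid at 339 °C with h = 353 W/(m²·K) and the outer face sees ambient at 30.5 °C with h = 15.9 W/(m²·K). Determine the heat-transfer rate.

Q = 956 W

Series thermal resistances, inner to outer:
  R_conv,in = 1/(hA) = 1/(353·3.22) = 8.798×10^-4 K/W
  R_aluminium = L/(kA) = 8.17×10^-4/(179·3.22) = 1.417×10^-6 K/W
  R_mineral wool = L/(kA) = 0.0407/(0.0418·3.22) = 0.3024 K/W
  R_conv,out = 1/(hA) = 1/(15.9·3.22) = 0.01953 K/W
ΣR = 8.798×10^-4 + 1.417×10^-6 + 0.3024 + 0.01953 = 0.3228 K/W
Q = ΔT/ΣR = (339 °C − 30.5 °C)/0.3228 = 956 W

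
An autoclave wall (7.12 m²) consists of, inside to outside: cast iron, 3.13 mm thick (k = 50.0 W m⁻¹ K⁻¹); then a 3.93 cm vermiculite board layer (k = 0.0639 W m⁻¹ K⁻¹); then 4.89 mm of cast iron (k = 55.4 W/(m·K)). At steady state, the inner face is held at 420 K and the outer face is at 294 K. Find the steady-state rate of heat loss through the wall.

Resistance network (inner→outer):
  R_cast iron = L/(kA) = 0.00313/(50.0·7.12) = 8.792×10^-6 K/W
  R_vermiculite board = L/(kA) = 0.0393/(0.0639·7.12) = 0.08638 K/W
  R_cast iron = L/(kA) = 0.00489/(55.4·7.12) = 1.240×10^-5 K/W
ΣR = 8.792×10^-6 + 0.08638 + 1.240×10^-5 = 0.08640 K/W
Q = ΔT/ΣR = (420 K − 294 K)/0.08640 = 1460 W

Q = 1460 W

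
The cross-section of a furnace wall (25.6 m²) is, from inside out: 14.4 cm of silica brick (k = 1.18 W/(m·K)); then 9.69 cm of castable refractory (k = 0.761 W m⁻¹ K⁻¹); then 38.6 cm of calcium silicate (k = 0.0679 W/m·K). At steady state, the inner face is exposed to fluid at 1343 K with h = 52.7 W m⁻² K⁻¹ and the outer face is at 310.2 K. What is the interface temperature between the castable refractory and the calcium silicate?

T = 1296 K

Treat each layer as a resistance in series:
  R_conv,in = 1/(hA) = 1/(52.7·25.6) = 7.412×10^-4 K/W
  R_silica brick = L/(kA) = 0.144/(1.18·25.6) = 0.004767 K/W
  R_castable refractory = L/(kA) = 0.0969/(0.761·25.6) = 0.004974 K/W
  R_calcium silicate = L/(kA) = 0.386/(0.0679·25.6) = 0.2221 K/W
ΣR = 7.412×10^-4 + 0.004767 + 0.004974 + 0.2221 = 0.2326 K/W
Q = ΔT/ΣR = (1343 K − 310.2 K)/0.2326 = 4440 W
From the inner boundary to the castable refractory/calcium silicate interface, ΣR_partial = 0.01048 K/W.
T_interface = T_in − Q·ΣR_partial = 1343 K − (4440)(0.01048) = 1296 K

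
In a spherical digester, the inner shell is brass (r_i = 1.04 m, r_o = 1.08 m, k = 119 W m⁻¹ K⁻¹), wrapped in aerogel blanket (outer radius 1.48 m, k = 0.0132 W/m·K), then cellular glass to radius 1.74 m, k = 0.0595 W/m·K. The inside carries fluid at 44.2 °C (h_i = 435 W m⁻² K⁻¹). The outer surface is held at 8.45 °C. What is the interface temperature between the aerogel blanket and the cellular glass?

T = 11.4 °C

Treat each layer as a resistance in series:
  R_conv,in = 1/(4πr²h) = 1/(4π·1.04²·435) = 1.691×10^-4 K/W
  R_brass = (1/1.04 − 1/1.08)/(4πk) = 0.03561/(4π·119) = 2.381×10^-5 K/W
  R_aerogel blanket = (1/1.08 − 1/1.48)/(4πk) = 0.2503/(4π·0.0132) = 1.509 K/W
  R_cellular glass = (1/1.48 − 1/1.74)/(4πk) = 0.1010/(4π·0.0595) = 0.1350 K/W
ΣR = 1.691×10^-4 + 2.381×10^-5 + 1.509 + 0.1350 = 1.644 K/W
Q = ΔT/ΣR = (44.2 °C − 8.45 °C)/1.644 = 21.75 W
From the inner boundary to the aerogel blanket/cellular glass interface, ΣR_partial = 1.509 K/W.
T_interface = T_in − Q·ΣR_partial = 44.2 °C − (21.75)(1.509) = 11.4 °C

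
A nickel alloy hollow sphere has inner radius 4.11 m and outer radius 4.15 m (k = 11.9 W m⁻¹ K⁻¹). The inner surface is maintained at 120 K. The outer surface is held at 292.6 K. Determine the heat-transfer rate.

Q = 11000 kW

Q = 4πk·ΔT/(1/r₁ − 1/r₂) = 4π × 11.9 × 172.6 / (1/4.11 − 1/4.15) = 1.10×10^7 W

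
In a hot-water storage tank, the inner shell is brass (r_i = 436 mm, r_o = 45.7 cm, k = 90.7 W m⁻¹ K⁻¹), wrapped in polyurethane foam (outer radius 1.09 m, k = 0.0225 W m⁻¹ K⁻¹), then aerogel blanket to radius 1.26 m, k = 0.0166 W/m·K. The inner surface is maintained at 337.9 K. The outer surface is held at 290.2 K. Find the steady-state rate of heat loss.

Series thermal resistances, inner to outer:
  R_brass = (1/0.436 − 1/0.457)/(4πk) = 0.1054/(4π·90.7) = 9.247×10^-5 K/W
  R_polyurethane foam = (1/0.457 − 1/1.09)/(4πk) = 1.271/(4π·0.0225) = 4.494 K/W
  R_aerogel blanket = (1/1.09 − 1/1.26)/(4πk) = 0.1238/(4π·0.0166) = 0.5934 K/W
ΣR = 9.247×10^-5 + 4.494 + 0.5934 = 5.087 K/W
Q = ΔT/ΣR = (337.9 K − 290.2 K)/5.087 = 9.38 W

Q = 9.38 W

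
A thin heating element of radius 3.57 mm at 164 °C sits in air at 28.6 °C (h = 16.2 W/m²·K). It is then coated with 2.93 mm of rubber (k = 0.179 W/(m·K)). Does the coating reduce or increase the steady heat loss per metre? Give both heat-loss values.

Critical radius for a cylinder: r_cr = k/h = 0.0110 m = 1.10 cm.
Outer radius after coating: r₂ = 0.00357 + 0.00293 = 0.00650 m.
Since r₁ < r_cr and r₂ ≤ r_cr, the coating moves toward the maximum at r_cr — heat loss rises.
Bare: R = 1/(2πr₁h) = 2.752 m·K/W; Q = 135.4/2.752 = 49.2 W/m.
Coated: R = R_cond + R_conv = 2.044 m·K/W; Q = 135.4/2.044 = 66.2 W/m.

increases: 49.2 → 66.2 W/m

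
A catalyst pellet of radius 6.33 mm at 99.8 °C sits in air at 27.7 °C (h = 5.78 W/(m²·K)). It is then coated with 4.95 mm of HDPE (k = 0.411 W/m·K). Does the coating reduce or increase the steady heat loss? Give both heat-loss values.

increases: 0.210 → 0.593 W

Critical radius for a sphere: r_cr = 2k/h = 0.142 m = 14.2 cm.
Outer radius after coating: r₂ = 0.00633 + 0.00495 = 0.01128 m.
Since r₁ < r_cr and r₂ ≤ r_cr, the coating moves toward the maximum at r_cr — heat loss rises.
Bare: R = 1/(4πr₁²h) = 343.6 K/W; Q = 72.1/343.6 = 0.210 W.
Coated: R = R_cond + R_conv = 121.6 K/W; Q = 72.1/121.6 = 0.593 W.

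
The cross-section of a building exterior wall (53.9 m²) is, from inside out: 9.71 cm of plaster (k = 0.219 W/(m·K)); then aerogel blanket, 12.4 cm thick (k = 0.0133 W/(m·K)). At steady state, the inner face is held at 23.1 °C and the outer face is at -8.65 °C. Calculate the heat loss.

Series thermal resistances, inner to outer:
  R_plaster = L/(kA) = 0.0971/(0.219·53.9) = 0.008226 K/W
  R_aerogel blanket = L/(kA) = 0.124/(0.0133·53.9) = 0.1730 K/W
ΣR = 0.008226 + 0.1730 = 0.1812 K/W
Q = ΔT/ΣR = (23.1 °C − -8.65 °C)/0.1812 = 175 W

Q = 175 W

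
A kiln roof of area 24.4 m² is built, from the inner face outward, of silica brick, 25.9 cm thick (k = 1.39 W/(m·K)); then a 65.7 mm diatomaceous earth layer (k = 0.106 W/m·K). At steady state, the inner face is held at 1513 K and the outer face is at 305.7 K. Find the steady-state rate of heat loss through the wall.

Q = 36500 W

Resistance network (inner→outer):
  R_silica brick = L/(kA) = 0.259/(1.39·24.4) = 0.007637 K/W
  R_diatomaceous earth = L/(kA) = 0.0657/(0.106·24.4) = 0.02540 K/W
ΣR = 0.007637 + 0.02540 = 0.03304 K/W
Q = ΔT/ΣR = (1513 K − 305.7 K)/0.03304 = 36500 W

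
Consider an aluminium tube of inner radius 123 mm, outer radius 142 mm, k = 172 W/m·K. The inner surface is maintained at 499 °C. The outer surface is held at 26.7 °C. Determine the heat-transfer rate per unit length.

Q' = 3.55×10^6 W/m

Q' = 2πk·ΔT/ln(r₂/r₁) = 2π × 172 × 472.3 / ln(0.142/0.123) = 3.55×10^6 W/m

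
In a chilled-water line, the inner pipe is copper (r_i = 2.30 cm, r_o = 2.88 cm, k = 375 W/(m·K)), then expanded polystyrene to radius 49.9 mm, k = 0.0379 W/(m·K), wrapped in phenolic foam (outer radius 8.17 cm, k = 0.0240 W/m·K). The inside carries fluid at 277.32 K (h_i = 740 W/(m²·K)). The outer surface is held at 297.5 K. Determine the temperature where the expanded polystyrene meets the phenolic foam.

T = 285.7 K

Series thermal resistances, inner to outer:
  R'_conv,in = 1/(2πr h) = 1/(2π·0.0230·740) = 0.009351 m·K/W
  R'_copper = ln(0.0288/0.0230)/(2πk) = 0.2249/(2π·375) = 9.544×10^-5 m·K/W
  R'_expanded polystyrene = ln(0.0499/0.0288)/(2πk) = 0.5496/(2π·0.0379) = 2.308 m·K/W
  R'_phenolic foam = ln(0.0817/0.0499)/(2πk) = 0.4930/(2π·0.0240) = 3.270 m·K/W
ΣR = 0.009351 + 9.544×10^-5 + 2.308 + 3.270 = 5.587 m·K/W
Q' = ΔT/ΣR = (277.32 K − 297.5 K)/5.587 = -3.612 W/m
From the inner boundary to the expanded polystyrene/phenolic foam interface, ΣR_partial = 2.317 m·K/W.
T_interface = T_in − Q'·ΣR_partial = 277.32 K − (-3.612)(2.317) = 285.7 K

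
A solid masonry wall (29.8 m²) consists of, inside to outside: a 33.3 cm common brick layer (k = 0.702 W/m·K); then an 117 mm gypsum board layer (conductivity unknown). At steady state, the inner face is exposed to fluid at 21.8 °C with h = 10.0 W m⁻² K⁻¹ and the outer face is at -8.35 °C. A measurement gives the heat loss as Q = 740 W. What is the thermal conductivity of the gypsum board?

k = 0.183 W/m·K

ΣR = ΔT/Q = |21.8 − -8.35|/740 = 0.04074 K/W
Known resistances:
  R_conv,in = 1/(hA) = 1/(10.0·29.8) = 0.003356 K/W
  R_common brick = L/(kA) = 0.333/(0.702·29.8) = 0.01592 K/W
R_gypsum board = ΣR − ΣR_known = 0.04074 − 0.01928 = 0.02146 K/W
L/(kA) = 0.02146 ⇒ k = 0.117/(0.02146·29.8) = 0.183 W/m·K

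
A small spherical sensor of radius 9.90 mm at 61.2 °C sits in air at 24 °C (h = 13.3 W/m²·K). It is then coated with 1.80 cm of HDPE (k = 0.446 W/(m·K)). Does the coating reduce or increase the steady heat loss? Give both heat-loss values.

Critical radius for a sphere: r_cr = 2k/h = 0.0671 m = 6.71 cm.
Outer radius after coating: r₂ = 0.00990 + 0.0180 = 0.02790 m.
Since r₁ < r_cr and r₂ ≤ r_cr, the coating moves toward the maximum at r_cr — heat loss rises.
Bare: R = 1/(4πr₁²h) = 61.05 K/W; Q = 37.2/61.05 = 0.609 W.
Coated: R = R_cond + R_conv = 19.31 K/W; Q = 37.2/19.31 = 1.93 W.

increases: 0.609 → 1.93 W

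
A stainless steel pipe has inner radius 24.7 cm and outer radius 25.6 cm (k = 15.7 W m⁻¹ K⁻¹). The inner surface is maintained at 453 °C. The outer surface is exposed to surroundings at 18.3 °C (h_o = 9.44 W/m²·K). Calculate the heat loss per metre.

Series thermal resistances, inner to outer:
  R'_stainless steel = ln(0.256/0.247)/(2πk) = 0.03579/(2π·15.7) = 3.628×10^-4 m·K/W
  R'_conv,out = 1/(2πr h) = 1/(2π·0.256·9.44) = 0.06586 m·K/W
ΣR = 3.628×10^-4 + 0.06586 = 0.06622 m·K/W
Q' = ΔT/ΣR = (453 °C − 18.3 °C)/0.06622 = 6560 W/m

Q' = 6560 W/m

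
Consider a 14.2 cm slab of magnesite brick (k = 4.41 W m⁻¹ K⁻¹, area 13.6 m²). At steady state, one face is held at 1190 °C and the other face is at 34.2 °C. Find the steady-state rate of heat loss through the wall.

Q = 4.88×10^5 W

Q = kA·ΔT/L = 4.41 × 13.6 × |1190 °C − 34.2 °C| / 0.142 = 4.88×10^5 W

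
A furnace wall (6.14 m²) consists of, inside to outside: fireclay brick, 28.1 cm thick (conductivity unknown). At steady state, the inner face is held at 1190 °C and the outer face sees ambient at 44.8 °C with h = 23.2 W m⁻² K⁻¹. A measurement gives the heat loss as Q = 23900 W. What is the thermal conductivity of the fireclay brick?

ΣR = ΔT/Q = |1190 − 44.8|/23900 = 0.04792 K/W
Known resistances:
  R_conv,out = 1/(hA) = 1/(23.2·6.14) = 0.007020 K/W
R_fireclay brick = ΣR − ΣR_known = 0.04792 − 0.007020 = 0.04090 K/W
L/(kA) = 0.04090 ⇒ k = 0.281/(0.04090·6.14) = 1.12 W/m·K

k = 1.12 W/m·K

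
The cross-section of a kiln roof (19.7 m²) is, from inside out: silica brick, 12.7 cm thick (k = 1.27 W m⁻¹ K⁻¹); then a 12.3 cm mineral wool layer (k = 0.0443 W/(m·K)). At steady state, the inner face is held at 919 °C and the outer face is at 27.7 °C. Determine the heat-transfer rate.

Q = 6100 W

Series thermal resistances, inner to outer:
  R_silica brick = L/(kA) = 0.127/(1.27·19.7) = 0.005076 K/W
  R_mineral wool = L/(kA) = 0.123/(0.0443·19.7) = 0.1409 K/W
ΣR = 0.005076 + 0.1409 = 0.1460 K/W
Q = ΔT/ΣR = (919 °C − 27.7 °C)/0.1460 = 6100 W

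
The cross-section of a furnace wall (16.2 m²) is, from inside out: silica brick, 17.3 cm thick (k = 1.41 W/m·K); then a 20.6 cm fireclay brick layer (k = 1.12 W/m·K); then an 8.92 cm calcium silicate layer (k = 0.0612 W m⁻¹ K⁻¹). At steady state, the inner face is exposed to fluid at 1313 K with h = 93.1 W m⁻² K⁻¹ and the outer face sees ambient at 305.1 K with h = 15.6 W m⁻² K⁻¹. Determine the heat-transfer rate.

Q = 8.88 kW

Series thermal resistances, inner to outer:
  R_conv,in = 1/(hA) = 1/(93.1·16.2) = 6.630×10^-4 K/W
  R_silica brick = L/(kA) = 0.173/(1.41·16.2) = 0.007574 K/W
  R_fireclay brick = L/(kA) = 0.206/(1.12·16.2) = 0.01135 K/W
  R_calcium silicate = L/(kA) = 0.0892/(0.0612·16.2) = 0.08997 K/W
  R_conv,out = 1/(hA) = 1/(15.6·16.2) = 0.003957 K/W
ΣR = 6.630×10^-4 + 0.007574 + 0.01135 + 0.08997 + 0.003957 = 0.1135 K/W
Q = ΔT/ΣR = (1313 K − 305.1 K)/0.1135 = 8880 W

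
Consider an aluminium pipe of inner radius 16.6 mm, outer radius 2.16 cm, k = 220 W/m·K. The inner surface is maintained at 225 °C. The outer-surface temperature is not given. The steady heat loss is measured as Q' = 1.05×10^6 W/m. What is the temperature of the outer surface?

T_out = 25.0 °C

Series resistances:
  R'_aluminium = ln(0.0216/0.0166)/(2πk) = 0.2633/(2π·220) = 1.905×10^-4 m·K/W
ΣR = 1.905×10^-4 m·K/W
ΔT = Q'·ΣR = 1.05×10^6 × 1.905×10^-4 = 200.0 K
Heat flows outward, so T_out = T_in − ΔT = 225 − 200.0 = 25.0 °C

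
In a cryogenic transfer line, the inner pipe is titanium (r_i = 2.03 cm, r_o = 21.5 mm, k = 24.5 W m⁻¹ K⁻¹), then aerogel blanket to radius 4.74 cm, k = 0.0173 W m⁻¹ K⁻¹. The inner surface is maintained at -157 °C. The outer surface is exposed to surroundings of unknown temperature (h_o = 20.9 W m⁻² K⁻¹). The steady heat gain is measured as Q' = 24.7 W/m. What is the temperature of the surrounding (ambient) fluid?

T_out = 26.6 °C

Sum the resistances:
  R'_titanium = ln(0.0215/0.0203)/(2πk) = 0.05743/(2π·24.5) = 3.731×10^-4 m·K/W
  R'_aerogel blanket = ln(0.0474/0.0215)/(2πk) = 0.7906/(2π·0.0173) = 7.273 m·K/W
  R'_conv,out = 1/(2πr h) = 1/(2π·0.0474·20.9) = 0.1607 m·K/W
ΣR = 7.434 m·K/W
ΔT = Q'·ΣR = 24.7 × 7.434 = 183.6 K
Heat flows inward, so T_out = T_in + ΔT = -157 + 183.6 = 26.6 °C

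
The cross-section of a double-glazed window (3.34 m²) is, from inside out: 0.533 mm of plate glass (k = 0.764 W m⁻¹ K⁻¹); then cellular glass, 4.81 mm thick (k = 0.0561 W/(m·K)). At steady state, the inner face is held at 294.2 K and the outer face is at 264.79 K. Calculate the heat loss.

Q = 1140 W

Series thermal resistances, inner to outer:
  R_plate glass = L/(kA) = 5.33×10^-4/(0.764·3.34) = 2.089×10^-4 K/W
  R_cellular glass = L/(kA) = 0.00481/(0.0561·3.34) = 0.02567 K/W
ΣR = 2.089×10^-4 + 0.02567 = 0.02588 K/W
Q = ΔT/ΣR = (294.2 K − 264.79 K)/0.02588 = 1140 W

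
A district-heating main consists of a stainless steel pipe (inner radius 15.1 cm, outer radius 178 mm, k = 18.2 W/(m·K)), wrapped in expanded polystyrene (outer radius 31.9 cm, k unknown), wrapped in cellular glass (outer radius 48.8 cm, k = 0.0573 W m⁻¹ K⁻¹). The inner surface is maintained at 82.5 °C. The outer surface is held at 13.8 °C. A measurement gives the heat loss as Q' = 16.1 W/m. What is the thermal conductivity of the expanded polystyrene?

k = 0.0301 W/m·K

ΣR = ΔT/Q' = |82.5 − 13.8|/16.1 = 4.267 m·K/W
Known resistances:
  R'_stainless steel = ln(0.178/0.151)/(2πk) = 0.1645/(2π·18.2) = 0.001439 m·K/W
  R'_cellular glass = ln(0.488/0.319)/(2πk) = 0.4251/(2π·0.0573) = 1.181 m·K/W
R_expanded polystyrene = ΣR − ΣR_known = 4.267 − 1.182 = 3.085 m·K/W
ln(r₂/r₁)/(2πk) = 3.085 ⇒ k = 0.5834/(2π·3.085) = 0.0301 W/m·K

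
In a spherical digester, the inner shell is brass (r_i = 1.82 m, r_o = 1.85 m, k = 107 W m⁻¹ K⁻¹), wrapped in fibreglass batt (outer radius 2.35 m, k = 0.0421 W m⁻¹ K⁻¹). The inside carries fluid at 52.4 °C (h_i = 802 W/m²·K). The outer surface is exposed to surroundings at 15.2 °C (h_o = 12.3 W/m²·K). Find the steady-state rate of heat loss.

Q = 170 W

Treat each layer as a resistance in series:
  R_conv,in = 1/(4πr²h) = 1/(4π·1.82²·802) = 2.996×10^-5 K/W
  R_brass = (1/1.82 − 1/1.85)/(4πk) = 0.008910/(4π·107) = 6.627×10^-6 K/W
  R_fibreglass batt = (1/1.85 − 1/2.35)/(4πk) = 0.1150/(4π·0.0421) = 0.2174 K/W
  R_conv,out = 1/(4πr²h) = 1/(4π·2.35²·12.3) = 0.001172 K/W
ΣR = 2.996×10^-5 + 6.627×10^-6 + 0.2174 + 0.001172 = 0.2186 K/W
Q = ΔT/ΣR = (52.4 °C − 15.2 °C)/0.2186 = 170 W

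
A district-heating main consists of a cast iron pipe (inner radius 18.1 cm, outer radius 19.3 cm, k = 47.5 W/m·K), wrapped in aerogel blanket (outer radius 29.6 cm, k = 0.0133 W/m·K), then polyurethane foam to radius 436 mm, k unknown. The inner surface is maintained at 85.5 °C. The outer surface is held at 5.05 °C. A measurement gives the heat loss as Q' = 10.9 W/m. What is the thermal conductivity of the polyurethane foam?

ΣR = ΔT/Q' = |85.5 − 5.05|/10.9 = 7.381 m·K/W
Known resistances:
  R'_cast iron = ln(0.193/0.181)/(2πk) = 0.06419/(2π·47.5) = 2.151×10^-4 m·K/W
  R'_aerogel blanket = ln(0.296/0.193)/(2πk) = 0.4277/(2π·0.0133) = 5.118 m·K/W
R_polyurethane foam = ΣR − ΣR_known = 7.381 − 5.118 = 2.263 m·K/W
ln(r₂/r₁)/(2πk) = 2.263 ⇒ k = 0.3873/(2π·2.263) = 0.0272 W/m·K

k = 0.0272 W/m·K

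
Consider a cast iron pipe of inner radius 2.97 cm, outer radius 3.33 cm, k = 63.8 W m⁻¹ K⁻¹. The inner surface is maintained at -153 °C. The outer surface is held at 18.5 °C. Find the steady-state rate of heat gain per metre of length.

Q' = 6.01×10^5 W/m

Q' = 2πk·ΔT/ln(r₂/r₁) = 2π × 63.8 × 171.5 / ln(0.0333/0.0297) = 6.01×10^5 W/m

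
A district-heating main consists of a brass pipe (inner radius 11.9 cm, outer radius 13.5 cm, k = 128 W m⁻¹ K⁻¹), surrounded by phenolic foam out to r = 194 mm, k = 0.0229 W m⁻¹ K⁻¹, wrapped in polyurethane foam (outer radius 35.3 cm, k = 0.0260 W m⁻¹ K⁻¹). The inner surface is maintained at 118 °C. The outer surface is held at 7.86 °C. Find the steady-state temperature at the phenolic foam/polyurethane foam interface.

T = 73.1 °C

Series thermal resistances, inner to outer:
  R'_brass = ln(0.135/0.119)/(2πk) = 0.1262/(2π·128) = 1.569×10^-4 m·K/W
  R'_phenolic foam = ln(0.194/0.135)/(2πk) = 0.3626/(2π·0.0229) = 2.520 m·K/W
  R'_polyurethane foam = ln(0.353/0.194)/(2πk) = 0.5986/(2π·0.0260) = 3.664 m·K/W
ΣR = 1.569×10^-4 + 2.520 + 3.664 = 6.184 m·K/W
Q' = ΔT/ΣR = (118 °C − 7.86 °C)/6.184 = 17.81 W/m
From the inner boundary to the phenolic foam/polyurethane foam interface, ΣR_partial = 2.520 m·K/W.
T_interface = T_in − Q'·ΣR_partial = 118 °C − (17.81)(2.520) = 73.1 °C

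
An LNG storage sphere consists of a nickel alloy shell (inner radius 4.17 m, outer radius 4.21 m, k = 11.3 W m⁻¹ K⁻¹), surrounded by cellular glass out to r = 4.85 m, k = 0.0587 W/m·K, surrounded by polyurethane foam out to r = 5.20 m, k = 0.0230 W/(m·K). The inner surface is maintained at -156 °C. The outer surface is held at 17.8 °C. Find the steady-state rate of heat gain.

Q = 1920 W

Resistance network (inner→outer):
  R_nickel alloy = (1/4.17 − 1/4.21)/(4πk) = 0.002278/(4π·11.3) = 1.605×10^-5 K/W
  R_cellular glass = (1/4.21 − 1/4.85)/(4πk) = 0.03134/(4π·0.0587) = 0.04249 K/W
  R_polyurethane foam = (1/4.85 − 1/5.20)/(4πk) = 0.01388/(4π·0.0230) = 0.04802 K/W
ΣR = 1.605×10^-5 + 0.04249 + 0.04802 = 0.09053 K/W
Q = ΔT/ΣR = (-156 °C − 17.8 °C)/0.09053 = -1920 W
(Negative Q ⇒ heat flows inward; heat gain = 1920 W.)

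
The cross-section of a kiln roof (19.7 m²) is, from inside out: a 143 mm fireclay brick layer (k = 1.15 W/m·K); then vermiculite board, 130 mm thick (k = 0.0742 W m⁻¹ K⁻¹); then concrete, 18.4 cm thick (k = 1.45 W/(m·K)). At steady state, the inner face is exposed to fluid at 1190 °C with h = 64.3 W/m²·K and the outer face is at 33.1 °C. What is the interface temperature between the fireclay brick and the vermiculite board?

T = 1110 °C

Resistance network (inner→outer):
  R_conv,in = 1/(hA) = 1/(64.3·19.7) = 7.894×10^-4 K/W
  R_fireclay brick = L/(kA) = 0.143/(1.15·19.7) = 0.006312 K/W
  R_vermiculite board = L/(kA) = 0.130/(0.0742·19.7) = 0.08894 K/W
  R_concrete = L/(kA) = 0.184/(1.45·19.7) = 0.006441 K/W
ΣR = 7.894×10^-4 + 0.006312 + 0.08894 + 0.006441 = 0.1025 K/W
Q = ΔT/ΣR = (1190 °C − 33.1 °C)/0.1025 = 11290 W
From the inner boundary to the fireclay brick/vermiculite board interface, ΣR_partial = 0.007101 K/W.
T_interface = T_in − Q·ΣR_partial = 1190 °C − (11290)(0.007101) = 1110 °C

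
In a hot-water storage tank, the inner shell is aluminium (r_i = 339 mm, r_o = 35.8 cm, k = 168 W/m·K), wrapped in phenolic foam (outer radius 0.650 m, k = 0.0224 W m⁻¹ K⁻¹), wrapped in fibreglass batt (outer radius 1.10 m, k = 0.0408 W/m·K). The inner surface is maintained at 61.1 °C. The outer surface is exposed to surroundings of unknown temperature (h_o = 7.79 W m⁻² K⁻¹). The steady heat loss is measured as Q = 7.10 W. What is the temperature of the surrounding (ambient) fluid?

T_out = 20.7 °C

Series resistances:
  R_aluminium = (1/0.339 − 1/0.358)/(4πk) = 0.1566/(4π·168) = 7.416×10^-5 K/W
  R_phenolic foam = (1/0.358 − 1/0.650)/(4πk) = 1.255/(4π·0.0224) = 4.458 K/W
  R_fibreglass batt = (1/0.650 − 1/1.10)/(4πk) = 0.6294/(4π·0.0408) = 1.228 K/W
  R_conv,out = 1/(4πr²h) = 1/(4π·1.10²·7.79) = 0.008442 K/W
ΣR = 5.694 K/W
ΔT = Q·ΣR = 7.10 × 5.694 = 40.43 K
Heat flows outward, so T_out = T_in − ΔT = 61.1 − 40.43 = 20.7 °C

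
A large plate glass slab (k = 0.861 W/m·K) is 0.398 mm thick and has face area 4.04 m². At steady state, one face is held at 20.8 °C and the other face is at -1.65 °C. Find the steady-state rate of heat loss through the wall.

Q = kA·ΔT/L = 0.861 × 4.04 × |20.8 °C − -1.65 °C| / 3.98×10^-4 = 1.96×10^5 W

Q = 196 kW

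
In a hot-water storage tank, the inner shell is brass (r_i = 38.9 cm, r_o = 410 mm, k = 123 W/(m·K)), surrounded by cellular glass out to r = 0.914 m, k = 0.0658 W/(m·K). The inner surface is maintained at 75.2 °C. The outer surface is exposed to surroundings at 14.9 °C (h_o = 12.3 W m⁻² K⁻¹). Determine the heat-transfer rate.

Treat each layer as a resistance in series:
  R_brass = (1/0.389 − 1/0.410)/(4πk) = 0.1317/(4π·123) = 8.519×10^-5 K/W
  R_cellular glass = (1/0.410 − 1/0.914)/(4πk) = 1.345/(4π·0.0658) = 1.627 K/W
  R_conv,out = 1/(4πr²h) = 1/(4π·0.914²·12.3) = 0.007744 K/W
ΣR = 8.519×10^-5 + 1.627 + 0.007744 = 1.635 K/W
Q = ΔT/ΣR = (75.2 °C − 14.9 °C)/1.635 = 36.9 W

Q = 36.9 W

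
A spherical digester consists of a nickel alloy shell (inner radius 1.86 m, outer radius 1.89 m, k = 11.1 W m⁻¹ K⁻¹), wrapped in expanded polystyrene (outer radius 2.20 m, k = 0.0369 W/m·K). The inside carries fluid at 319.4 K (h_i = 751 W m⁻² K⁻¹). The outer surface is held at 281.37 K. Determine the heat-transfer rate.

Q = 236 W

Resistance network (inner→outer):
  R_conv,in = 1/(4πr²h) = 1/(4π·1.86²·751) = 3.063×10^-5 K/W
  R_nickel alloy = (1/1.86 − 1/1.89)/(4πk) = 0.008534/(4π·11.1) = 6.118×10^-5 K/W
  R_expanded polystyrene = (1/1.89 − 1/2.20)/(4πk) = 0.07456/(4π·0.0369) = 0.1608 K/W
ΣR = 3.063×10^-5 + 6.118×10^-5 + 0.1608 = 0.1609 K/W
Q = ΔT/ΣR = (319.4 K − 281.37 K)/0.1609 = 236 W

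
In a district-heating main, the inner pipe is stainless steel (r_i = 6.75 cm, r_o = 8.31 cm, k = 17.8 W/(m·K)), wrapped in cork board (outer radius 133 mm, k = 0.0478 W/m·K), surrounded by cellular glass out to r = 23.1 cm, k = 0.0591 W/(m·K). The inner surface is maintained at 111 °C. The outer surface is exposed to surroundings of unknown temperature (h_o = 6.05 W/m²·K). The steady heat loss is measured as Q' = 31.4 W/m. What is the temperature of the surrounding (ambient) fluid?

T_out = 11.5 °C

Sum the resistances:
  R'_stainless steel = ln(0.0831/0.0675)/(2πk) = 0.2079/(2π·17.8) = 0.001859 m·K/W
  R'_cork board = ln(0.133/0.0831)/(2πk) = 0.4703/(2π·0.0478) = 1.566 m·K/W
  R'_cellular glass = ln(0.231/0.133)/(2πk) = 0.5521/(2π·0.0591) = 1.487 m·K/W
  R'_conv,out = 1/(2πr h) = 1/(2π·0.231·6.05) = 0.1139 m·K/W
ΣR = 3.168 m·K/W
ΔT = Q'·ΣR = 31.4 × 3.168 = 99.48 K
Heat flows outward, so T_out = T_in − ΔT = 111 − 99.48 = 11.5 °C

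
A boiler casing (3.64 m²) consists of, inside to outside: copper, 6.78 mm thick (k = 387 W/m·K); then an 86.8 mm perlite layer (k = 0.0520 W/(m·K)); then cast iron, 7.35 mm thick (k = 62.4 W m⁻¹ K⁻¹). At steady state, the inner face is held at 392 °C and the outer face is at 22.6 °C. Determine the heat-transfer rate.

Series thermal resistances, inner to outer:
  R_copper = L/(kA) = 0.00678/(387·3.64) = 4.813×10^-6 K/W
  R_perlite = L/(kA) = 0.0868/(0.0520·3.64) = 0.4586 K/W
  R_cast iron = L/(kA) = 0.00735/(62.4·3.64) = 3.236×10^-5 K/W
ΣR = 4.813×10^-6 + 0.4586 + 3.236×10^-5 = 0.4586 K/W
Q = ΔT/ΣR = (392 °C − 22.6 °C)/0.4586 = 805 W

Q = 805 W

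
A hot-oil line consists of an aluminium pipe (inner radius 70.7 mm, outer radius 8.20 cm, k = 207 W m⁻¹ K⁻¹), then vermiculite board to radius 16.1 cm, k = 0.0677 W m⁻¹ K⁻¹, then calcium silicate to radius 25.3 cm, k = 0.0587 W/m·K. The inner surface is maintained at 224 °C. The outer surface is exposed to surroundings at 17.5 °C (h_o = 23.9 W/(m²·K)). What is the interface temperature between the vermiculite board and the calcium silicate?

T = 109 °C

Treat each layer as a resistance in series:
  R'_aluminium = ln(0.0820/0.0707)/(2πk) = 0.1483/(2π·207) = 1.140×10^-4 m·K/W
  R'_vermiculite board = ln(0.161/0.0820)/(2πk) = 0.6747/(2π·0.0677) = 1.586 m·K/W
  R'_calcium silicate = ln(0.253/0.161)/(2πk) = 0.4520/(2π·0.0587) = 1.225 m·K/W
  R'_conv,out = 1/(2πr h) = 1/(2π·0.253·23.9) = 0.02632 m·K/W
ΣR = 1.140×10^-4 + 1.586 + 1.225 + 0.02632 = 2.837 m·K/W
Q' = ΔT/ΣR = (224 °C − 17.5 °C)/2.837 = 72.79 W/m
From the inner boundary to the vermiculite board/calcium silicate interface, ΣR_partial = 1.586 m·K/W.
T_interface = T_in − Q'·ΣR_partial = 224 °C − (72.79)(1.586) = 109 °C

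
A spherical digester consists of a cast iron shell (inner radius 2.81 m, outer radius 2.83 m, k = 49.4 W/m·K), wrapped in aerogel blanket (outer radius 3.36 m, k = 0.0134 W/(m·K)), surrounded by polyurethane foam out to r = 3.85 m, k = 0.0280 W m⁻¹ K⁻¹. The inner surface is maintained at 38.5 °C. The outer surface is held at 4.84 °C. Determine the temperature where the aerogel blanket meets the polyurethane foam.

Treat each layer as a resistance in series:
  R_cast iron = (1/2.81 − 1/2.83)/(4πk) = 0.002515/(4π·49.4) = 4.051×10^-6 K/W
  R_aerogel blanket = (1/2.83 − 1/3.36)/(4πk) = 0.05574/(4π·0.0134) = 0.3310 K/W
  R_polyurethane foam = (1/3.36 − 1/3.85)/(4πk) = 0.03788/(4π·0.0280) = 0.1077 K/W
ΣR = 4.051×10^-6 + 0.3310 + 0.1077 = 0.4387 K/W
Q = ΔT/ΣR = (38.5 °C − 4.84 °C)/0.4387 = 76.73 W
From the inner boundary to the aerogel blanket/polyurethane foam interface, ΣR_partial = 0.3310 K/W.
T_interface = T_in − Q·ΣR_partial = 38.5 °C − (76.73)(0.3310) = 13.1 °C

T = 13.1 °C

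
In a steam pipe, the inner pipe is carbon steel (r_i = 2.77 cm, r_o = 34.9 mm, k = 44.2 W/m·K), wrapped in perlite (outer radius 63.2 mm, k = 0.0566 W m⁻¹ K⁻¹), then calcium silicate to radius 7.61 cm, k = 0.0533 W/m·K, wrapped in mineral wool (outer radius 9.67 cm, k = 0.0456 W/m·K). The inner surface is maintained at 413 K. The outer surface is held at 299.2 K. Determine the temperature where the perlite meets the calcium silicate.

Series thermal resistances, inner to outer:
  R'_carbon steel = ln(0.0349/0.0277)/(2πk) = 0.2311/(2π·44.2) = 8.320×10^-4 m·K/W
  R'_perlite = ln(0.0632/0.0349)/(2πk) = 0.5938/(2π·0.0566) = 1.670 m·K/W
  R'_calcium silicate = ln(0.0761/0.0632)/(2πk) = 0.1857/(2π·0.0533) = 0.5546 m·K/W
  R'_mineral wool = ln(0.0967/0.0761)/(2πk) = 0.2396/(2π·0.0456) = 0.8361 m·K/W
ΣR = 8.320×10^-4 + 1.670 + 0.5546 + 0.8361 = 3.062 m·K/W
Q' = ΔT/ΣR = (413 K − 299.2 K)/3.062 = 37.17 W/m
From the inner boundary to the perlite/calcium silicate interface, ΣR_partial = 1.671 m·K/W.
T_interface = T_in − Q'·ΣR_partial = 413 K − (37.17)(1.671) = 350.9 K

T = 350.9 K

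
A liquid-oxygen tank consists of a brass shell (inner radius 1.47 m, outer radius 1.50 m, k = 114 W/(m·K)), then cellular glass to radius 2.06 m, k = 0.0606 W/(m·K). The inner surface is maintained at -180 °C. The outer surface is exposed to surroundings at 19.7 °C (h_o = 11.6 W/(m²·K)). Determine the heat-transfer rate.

Series thermal resistances, inner to outer:
  R_brass = (1/1.47 − 1/1.50)/(4πk) = 0.01361/(4π·114) = 9.497×10^-6 K/W
  R_cellular glass = (1/1.50 − 1/2.06)/(4πk) = 0.1812/(4π·0.0606) = 0.2380 K/W
  R_conv,out = 1/(4πr²h) = 1/(4π·2.06²·11.6) = 0.001617 K/W
ΣR = 9.497×10^-6 + 0.2380 + 0.001617 = 0.2396 K/W
Q = ΔT/ΣR = (-180 °C − 19.7 °C)/0.2396 = -833 W
(Negative Q ⇒ heat flows inward; heat gain = 833 W.)

Q = 833 W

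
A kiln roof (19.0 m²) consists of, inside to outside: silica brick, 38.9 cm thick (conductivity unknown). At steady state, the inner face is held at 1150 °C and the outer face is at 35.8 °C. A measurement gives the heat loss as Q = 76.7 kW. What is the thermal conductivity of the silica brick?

k = 1.41 W/m·K

ΣR = ΔT/Q = |1150 − 35.8|/76700 = 0.01453 K/W
L/(kA) = 0.01453 ⇒ k = 0.389/(0.01453·19.0) = 1.41 W/m·K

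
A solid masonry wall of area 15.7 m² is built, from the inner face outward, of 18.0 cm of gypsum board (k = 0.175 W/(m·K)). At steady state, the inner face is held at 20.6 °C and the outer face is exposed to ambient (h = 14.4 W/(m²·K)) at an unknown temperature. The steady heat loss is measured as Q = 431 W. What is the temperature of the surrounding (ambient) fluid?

Series resistances:
  R_gypsum board = L/(kA) = 0.180/(0.175·15.7) = 0.06551 K/W
  R_conv,out = 1/(hA) = 1/(14.4·15.7) = 0.004423 K/W
ΣR = 0.06994 K/W
ΔT = Q·ΣR = 431 × 0.06994 = 30.14 K
Heat flows outward, so T_out = T_in − ΔT = 20.6 − 30.14 = -9.54 °C

T_out = -9.54 °C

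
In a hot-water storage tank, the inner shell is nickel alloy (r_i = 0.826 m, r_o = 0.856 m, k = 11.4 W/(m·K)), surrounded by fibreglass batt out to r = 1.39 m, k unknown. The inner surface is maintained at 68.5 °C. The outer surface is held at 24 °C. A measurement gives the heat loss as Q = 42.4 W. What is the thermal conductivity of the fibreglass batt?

ΣR = ΔT/Q = |68.5 − 24|/42.4 = 1.050 K/W
Known resistances:
  R_nickel alloy = (1/0.826 − 1/0.856)/(4πk) = 0.04243/(4π·11.4) = 2.962×10^-4 K/W
R_fibreglass batt = ΣR − ΣR_known = 1.050 − 2.962×10^-4 = 1.050 K/W
(1/r₁−1/r₂)/(4πk) = 1.050 ⇒ k = 0.4488/(4π·1.050) = 0.0340 W/m·K

k = 0.0340 W/m·K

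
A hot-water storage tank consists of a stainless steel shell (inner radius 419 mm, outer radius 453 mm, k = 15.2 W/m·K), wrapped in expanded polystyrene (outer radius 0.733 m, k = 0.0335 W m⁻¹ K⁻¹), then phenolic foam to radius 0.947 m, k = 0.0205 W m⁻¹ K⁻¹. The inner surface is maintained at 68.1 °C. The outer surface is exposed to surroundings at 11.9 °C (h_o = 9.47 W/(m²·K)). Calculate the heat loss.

Q = 17.5 W

Treat each layer as a resistance in series:
  R_stainless steel = (1/0.419 − 1/0.453)/(4πk) = 0.1791/(4π·15.2) = 9.378×10^-4 K/W
  R_expanded polystyrene = (1/0.453 − 1/0.733)/(4πk) = 0.8432/(4π·0.0335) = 2.003 K/W
  R_phenolic foam = (1/0.733 − 1/0.947)/(4πk) = 0.3083/(4π·0.0205) = 1.197 K/W
  R_conv,out = 1/(4πr²h) = 1/(4π·0.947²·9.47) = 0.009370 K/W
ΣR = 9.378×10^-4 + 2.003 + 1.197 + 0.009370 = 3.210 K/W
Q = ΔT/ΣR = (68.1 °C − 11.9 °C)/3.210 = 17.5 W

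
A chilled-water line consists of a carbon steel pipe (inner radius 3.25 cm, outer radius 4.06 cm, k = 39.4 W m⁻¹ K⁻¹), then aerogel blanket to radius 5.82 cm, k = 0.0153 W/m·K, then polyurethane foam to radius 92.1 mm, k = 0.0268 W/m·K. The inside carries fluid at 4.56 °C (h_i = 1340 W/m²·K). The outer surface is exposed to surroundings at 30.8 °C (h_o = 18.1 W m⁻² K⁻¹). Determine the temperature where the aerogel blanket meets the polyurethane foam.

Series thermal resistances, inner to outer:
  R'_conv,in = 1/(2πr h) = 1/(2π·0.0325·1340) = 0.003655 m·K/W
  R'_carbon steel = ln(0.0406/0.0325)/(2πk) = 0.2225/(2π·39.4) = 8.989×10^-4 m·K/W
  R'_aerogel blanket = ln(0.0582/0.0406)/(2πk) = 0.3601/(2π·0.0153) = 3.746 m·K/W
  R'_polyurethane foam = ln(0.0921/0.0582)/(2πk) = 0.4590/(2π·0.0268) = 2.726 m·K/W
  R'_conv,out = 1/(2πr h) = 1/(2π·0.0921·18.1) = 0.09547 m·K/W
ΣR = 0.003655 + 8.989×10^-4 + 3.746 + 2.726 + 0.09547 = 6.572 m·K/W
Q' = ΔT/ΣR = (4.56 °C − 30.8 °C)/6.572 = -3.993 W/m
From the inner boundary to the aerogel blanket/polyurethane foam interface, ΣR_partial = 3.751 m·K/W.
T_interface = T_in − Q'·ΣR_partial = 4.56 °C − (-3.993)(3.751) = 19.5 °C

T = 19.5 °C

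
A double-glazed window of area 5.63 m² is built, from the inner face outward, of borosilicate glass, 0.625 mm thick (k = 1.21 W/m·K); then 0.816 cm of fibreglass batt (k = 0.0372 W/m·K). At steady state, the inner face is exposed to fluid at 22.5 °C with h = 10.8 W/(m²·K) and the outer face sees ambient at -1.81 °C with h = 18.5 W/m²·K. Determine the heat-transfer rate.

Treat each layer as a resistance in series:
  R_conv,in = 1/(hA) = 1/(10.8·5.63) = 0.01645 K/W
  R_borosilicate glass = L/(kA) = 6.25×10^-4/(1.21·5.63) = 9.175×10^-5 K/W
  R_fibreglass batt = L/(kA) = 0.00816/(0.0372·5.63) = 0.03896 K/W
  R_conv,out = 1/(hA) = 1/(18.5·5.63) = 0.009601 K/W
ΣR = 0.01645 + 9.175×10^-5 + 0.03896 + 0.009601 = 0.06510 K/W
Q = ΔT/ΣR = (22.5 °C − -1.81 °C)/0.06510 = 373 W

Q = 373 W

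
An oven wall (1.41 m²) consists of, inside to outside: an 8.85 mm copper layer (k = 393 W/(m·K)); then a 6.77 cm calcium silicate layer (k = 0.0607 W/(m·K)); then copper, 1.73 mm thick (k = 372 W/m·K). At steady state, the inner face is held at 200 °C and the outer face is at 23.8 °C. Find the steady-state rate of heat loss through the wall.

Q = 223 W

Series thermal resistances, inner to outer:
  R_copper = L/(kA) = 0.00885/(393·1.41) = 1.597×10^-5 K/W
  R_calcium silicate = L/(kA) = 0.0677/(0.0607·1.41) = 0.7910 K/W
  R_copper = L/(kA) = 0.00173/(372·1.41) = 3.298×10^-6 K/W
ΣR = 1.597×10^-5 + 0.7910 + 3.298×10^-6 = 0.7910 K/W
Q = ΔT/ΣR = (200 °C − 23.8 °C)/0.7910 = 223 W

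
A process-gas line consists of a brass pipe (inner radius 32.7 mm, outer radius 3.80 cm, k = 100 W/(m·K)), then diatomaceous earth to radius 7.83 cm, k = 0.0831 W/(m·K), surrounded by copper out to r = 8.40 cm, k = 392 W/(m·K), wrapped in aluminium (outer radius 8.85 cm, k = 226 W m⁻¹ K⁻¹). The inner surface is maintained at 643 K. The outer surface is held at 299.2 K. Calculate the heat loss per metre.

Q' = 248 W/m

Treat each layer as a resistance in series:
  R'_brass = ln(0.0380/0.0327)/(2πk) = 0.1502/(2π·100) = 2.391×10^-4 m·K/W
  R'_diatomaceous earth = ln(0.0783/0.0380)/(2πk) = 0.7230/(2π·0.0831) = 1.385 m·K/W
  R'_copper = ln(0.0840/0.0783)/(2πk) = 0.07027/(2π·392) = 2.853×10^-5 m·K/W
  R'_aluminium = ln(0.0885/0.0840)/(2πk) = 0.05219/(2π·226) = 3.675×10^-5 m·K/W
ΣR = 2.391×10^-4 + 1.385 + 2.853×10^-5 + 3.675×10^-5 = 1.385 m·K/W
Q' = ΔT/ΣR = (643 K − 299.2 K)/1.385 = 248 W/m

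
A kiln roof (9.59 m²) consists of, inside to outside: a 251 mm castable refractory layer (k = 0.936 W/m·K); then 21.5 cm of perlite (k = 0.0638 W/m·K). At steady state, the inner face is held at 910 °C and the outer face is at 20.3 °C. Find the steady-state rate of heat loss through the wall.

Q = 2.35 kW

Treat each layer as a resistance in series:
  R_castable refractory = L/(kA) = 0.251/(0.936·9.59) = 0.02796 K/W
  R_perlite = L/(kA) = 0.215/(0.0638·9.59) = 0.3514 K/W
ΣR = 0.02796 + 0.3514 = 0.3794 K/W
Q = ΔT/ΣR = (910 °C − 20.3 °C)/0.3794 = 2350 W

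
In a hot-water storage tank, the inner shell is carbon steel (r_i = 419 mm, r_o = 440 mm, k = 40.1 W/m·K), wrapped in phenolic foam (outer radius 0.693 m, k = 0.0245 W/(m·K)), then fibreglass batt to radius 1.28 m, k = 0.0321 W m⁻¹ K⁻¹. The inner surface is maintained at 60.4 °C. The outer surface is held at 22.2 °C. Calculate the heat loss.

Q = 8.81 W

Treat each layer as a resistance in series:
  R_carbon steel = (1/0.419 − 1/0.440)/(4πk) = 0.1139/(4π·40.1) = 2.260×10^-4 K/W
  R_phenolic foam = (1/0.440 − 1/0.693)/(4πk) = 0.8297/(4π·0.0245) = 2.695 K/W
  R_fibreglass batt = (1/0.693 − 1/1.28)/(4πk) = 0.6618/(4π·0.0321) = 1.641 K/W
ΣR = 2.260×10^-4 + 2.695 + 1.641 = 4.336 K/W
Q = ΔT/ΣR = (60.4 °C − 22.2 °C)/4.336 = 8.81 W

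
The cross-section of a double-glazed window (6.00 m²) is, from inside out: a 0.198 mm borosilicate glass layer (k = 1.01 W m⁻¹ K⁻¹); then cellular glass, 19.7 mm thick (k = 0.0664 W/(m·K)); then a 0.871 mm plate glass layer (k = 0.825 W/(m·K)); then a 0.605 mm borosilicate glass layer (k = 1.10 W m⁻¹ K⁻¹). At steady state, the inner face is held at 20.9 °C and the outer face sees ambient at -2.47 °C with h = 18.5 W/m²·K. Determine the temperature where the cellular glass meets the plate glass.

T = 1.22 °C

Treat each layer as a resistance in series:
  R_borosilicate glass = L/(kA) = 1.98×10^-4/(1.01·6.00) = 3.267×10^-5 K/W
  R_cellular glass = L/(kA) = 0.0197/(0.0664·6.00) = 0.04945 K/W
  R_plate glass = L/(kA) = 8.71×10^-4/(0.825·6.00) = 1.760×10^-4 K/W
  R_borosilicate glass = L/(kA) = 6.05×10^-4/(1.10·6.00) = 9.167×10^-5 K/W
  R_conv,out = 1/(hA) = 1/(18.5·6.00) = 0.009009 K/W
ΣR = 3.267×10^-5 + 0.04945 + 1.760×10^-4 + 9.167×10^-5 + 0.009009 = 0.05876 K/W
Q = ΔT/ΣR = (20.9 °C − -2.47 °C)/0.05876 = 397.7 W
From the inner boundary to the cellular glass/plate glass interface, ΣR_partial = 0.04948 K/W.
T_interface = T_in − Q·ΣR_partial = 20.9 °C − (397.7)(0.04948) = 1.22 °C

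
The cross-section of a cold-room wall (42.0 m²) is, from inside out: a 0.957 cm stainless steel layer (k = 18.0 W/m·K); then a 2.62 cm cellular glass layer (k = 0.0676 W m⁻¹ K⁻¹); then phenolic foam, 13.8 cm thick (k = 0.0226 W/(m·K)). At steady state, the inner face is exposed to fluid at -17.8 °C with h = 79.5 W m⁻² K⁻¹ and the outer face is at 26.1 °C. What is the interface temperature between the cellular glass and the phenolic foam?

Treat each layer as a resistance in series:
  R_conv,in = 1/(hA) = 1/(79.5·42.0) = 2.995×10^-4 K/W
  R_stainless steel = L/(kA) = 0.00957/(18.0·42.0) = 1.266×10^-5 K/W
  R_cellular glass = L/(kA) = 0.0262/(0.0676·42.0) = 0.009228 K/W
  R_phenolic foam = L/(kA) = 0.138/(0.0226·42.0) = 0.1454 K/W
ΣR = 2.995×10^-4 + 1.266×10^-5 + 0.009228 + 0.1454 = 0.1549 K/W
Q = ΔT/ΣR = (-17.8 °C − 26.1 °C)/0.1549 = -283.4 W
From the inner boundary to the cellular glass/phenolic foam interface, ΣR_partial = 0.009540 K/W.
T_interface = T_in − Q·ΣR_partial = -17.8 °C − (-283.4)(0.009540) = -15.1 °C

T = -15.1 °C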